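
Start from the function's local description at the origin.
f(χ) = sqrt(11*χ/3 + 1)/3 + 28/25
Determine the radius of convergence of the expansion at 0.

The radius of convergence is 3/11.

Branch term (1/3)*sqrt(1 - χ/(-3/11)): its argument vanishes at χ = -3/11, a square-root branch point, modulus 3/11.
The radius of convergence is the smallest modulus among the singular points: 3/11.


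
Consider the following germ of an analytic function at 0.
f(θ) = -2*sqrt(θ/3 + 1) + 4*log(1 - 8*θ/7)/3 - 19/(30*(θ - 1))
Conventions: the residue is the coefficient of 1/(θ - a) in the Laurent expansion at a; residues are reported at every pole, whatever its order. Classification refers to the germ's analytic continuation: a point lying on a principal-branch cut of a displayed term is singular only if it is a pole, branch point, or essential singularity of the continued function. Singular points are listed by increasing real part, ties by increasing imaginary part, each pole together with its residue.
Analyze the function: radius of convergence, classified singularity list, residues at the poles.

Denominator factor (θ - 1): pole of order 1 at 1, modulus 1.
Branch term (4/3)*log(1 - θ/(7/8)): its argument vanishes at θ = 7/8, a logarithmic branch point, modulus 7/8.
Branch term (-2)*sqrt(1 - θ/(-3)): its argument vanishes at θ = -3, a square-root branch point, modulus 3.
The radius of convergence is the smallest modulus among the singular points: 7/8.
The branch terms are analytic at 1 and contribute nothing to the residue; only the rational part matters.
At the order-1 pole 1 set g(θ) = (θ - (1))*(rational part) = -19/30.
Simple pole: residue = g(a) at a = 1, which is -19/30.
List the singular points by increasing real part (a conjugate pair: the negative imaginary part first).

Radius of convergence at 0: 7/8.
At -3: an algebraic (square-root) branch point.
At 7/8: a logarithmic branch point.
At 1: a pole of order 1; residue -19/30.


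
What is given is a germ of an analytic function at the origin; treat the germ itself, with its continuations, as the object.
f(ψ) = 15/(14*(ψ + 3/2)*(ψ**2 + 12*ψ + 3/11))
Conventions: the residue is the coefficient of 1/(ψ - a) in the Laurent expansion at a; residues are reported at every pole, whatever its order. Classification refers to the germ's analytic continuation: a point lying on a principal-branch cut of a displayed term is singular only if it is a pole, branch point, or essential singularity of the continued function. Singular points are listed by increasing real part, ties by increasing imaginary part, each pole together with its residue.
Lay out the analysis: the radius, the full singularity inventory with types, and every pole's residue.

Denominator factor (ψ**2 + 12*ψ + 3/11): discriminant 1572/11, real irrational roots -6 + (1/11)*sqrt(4323) and -6 - (1/11)*sqrt(4323); poles of order 1, moduli 6 - (1/11)*sqrt(4323) and 6 + (1/11)*sqrt(4323).
Denominator factor (ψ + 3/2): pole of order 1 at -3/2, modulus 3/2.
The radius of convergence is the smallest modulus among the singular points: 6 - (1/11)*sqrt(4323).
The factor ψ**2 + 12*ψ + 3/11 splits as (ψ - a)(ψ - a') with a = -6 - (1/11)*sqrt(4323), a' = -6 + (1/11)*sqrt(4323). At the order-1 pole a set g(ψ) = (ψ - a)*f(ψ) = [15/(14*(ψ + 3/2))] / (ψ - a').
Simple pole: residue = g(a) at a = -6 - (1/11)*sqrt(4323), which is 55/1589 - (165/416318)*sqrt(4323).
At the order-1 pole -3/2 set g(ψ) = (ψ - (-3/2))*f(ψ) = 15/(14*(ψ**2 + 12*ψ + 3/11)).
Simple pole: residue = g(a) at a = -3/2, which is -110/1589.
The factor ψ**2 + 12*ψ + 3/11 splits as (ψ - a)(ψ - a') with a = -6 + (1/11)*sqrt(4323), a' = -6 - (1/11)*sqrt(4323). At the order-1 pole a set g(ψ) = (ψ - a)*f(ψ) = [15/(14*(ψ + 3/2))] / (ψ - a').
Simple pole: residue = g(a) at a = -6 + (1/11)*sqrt(4323), which is 55/1589 + (165/416318)*sqrt(4323).
List the singular points by increasing real part (a conjugate pair: the negative imaginary part first).

Radius of convergence at 0: 6 - (1/11)*sqrt(4323).
At -6 - (1/11)*sqrt(4323): a pole of order 1; residue 55/1589 - (165/416318)*sqrt(4323).
At -3/2: a pole of order 1; residue -110/1589.
At -6 + (1/11)*sqrt(4323): a pole of order 1; residue 55/1589 + (165/416318)*sqrt(4323).


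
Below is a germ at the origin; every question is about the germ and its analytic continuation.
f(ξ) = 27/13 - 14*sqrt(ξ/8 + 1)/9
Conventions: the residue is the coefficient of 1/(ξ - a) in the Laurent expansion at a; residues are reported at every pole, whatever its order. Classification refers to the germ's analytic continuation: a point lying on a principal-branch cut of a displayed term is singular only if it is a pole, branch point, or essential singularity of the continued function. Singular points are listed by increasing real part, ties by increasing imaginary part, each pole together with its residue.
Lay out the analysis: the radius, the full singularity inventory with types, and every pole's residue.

Branch term (-14/9)*sqrt(1 - ξ/(-8)): its argument vanishes at ξ = -8, a square-root branch point, modulus 8.
The radius of convergence is the smallest modulus among the singular points: 8.

Radius of convergence at 0: 8.
At -8: an algebraic (square-root) branch point.


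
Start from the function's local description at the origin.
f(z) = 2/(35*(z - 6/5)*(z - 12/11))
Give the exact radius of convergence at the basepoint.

Denominator factor (z - 12/11): pole of order 1 at 12/11, modulus 12/11.
Denominator factor (z - 6/5): pole of order 1 at 6/5, modulus 6/5.
The radius of convergence is the smallest modulus among the singular points: 12/11.

The radius of convergence is 12/11.


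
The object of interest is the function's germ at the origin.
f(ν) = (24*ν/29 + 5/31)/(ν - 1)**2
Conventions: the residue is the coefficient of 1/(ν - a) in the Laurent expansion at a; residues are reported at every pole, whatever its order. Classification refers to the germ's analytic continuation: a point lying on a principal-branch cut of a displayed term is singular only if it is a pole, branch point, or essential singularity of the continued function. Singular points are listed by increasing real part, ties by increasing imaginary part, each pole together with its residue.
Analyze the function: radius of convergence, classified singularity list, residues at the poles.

Radius of convergence at 0: 1.
At 1: a pole of order 2; residue 24/29.

Denominator factor (ν - 1)^2: pole of order 2 at 1, modulus 1.
The radius of convergence is the smallest modulus among the singular points: 1.
At the order-2 pole 1 set g(ν) = (ν - (1))^2*f(ν) = 24*ν/29 + 5/31.
Order-2 pole: residue = g'(a); g'(1) = 24/29, so the residue is 24/29.


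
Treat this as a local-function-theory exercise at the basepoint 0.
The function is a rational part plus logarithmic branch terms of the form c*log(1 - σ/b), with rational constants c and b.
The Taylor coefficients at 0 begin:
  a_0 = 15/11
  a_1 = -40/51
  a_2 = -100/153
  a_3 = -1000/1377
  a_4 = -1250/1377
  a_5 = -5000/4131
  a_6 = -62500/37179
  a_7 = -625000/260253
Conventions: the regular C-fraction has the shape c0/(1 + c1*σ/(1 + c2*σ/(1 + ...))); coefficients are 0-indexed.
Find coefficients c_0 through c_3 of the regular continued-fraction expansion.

Taylor coefficients (read off): a_0 = 15/11, a_1 = -40/51, a_2 = -100/153, a_3 = -1000/1377.
c0 = a_0 = 15/11. Peel one level at a time: if S = 1 + c*σ/S' with S'(0) = 1, then c is the σ-coefficient of S and S' = c*σ/(S - 1).
S_1 = c0/f = 1 + (88/153)*σ + (18964/23409)*σ^2 + ...; c1 = 88/153.
S_2 = c1*σ/(S_1 - 1) = 1 + (-431/306)*σ + (-25/108)*σ^2 + ...; c2 = -431/306.
S_3 = c2*σ/(S_2 - 1) = 1 + (-425/2586)*σ + ...; c3 = -425/2586.

The regular C-fraction coefficients are [15/11, 88/153, -431/306, -425/2586].


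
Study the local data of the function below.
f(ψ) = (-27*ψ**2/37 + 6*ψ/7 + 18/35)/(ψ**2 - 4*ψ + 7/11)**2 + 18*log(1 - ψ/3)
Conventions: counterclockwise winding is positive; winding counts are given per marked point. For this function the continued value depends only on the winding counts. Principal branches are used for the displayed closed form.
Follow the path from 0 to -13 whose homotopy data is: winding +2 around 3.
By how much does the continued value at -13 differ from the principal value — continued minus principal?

Continued minus principal equals (72)*pi*i.

The rational part is single-valued and drops out of the difference; each branch term changes only by its own monodromy.
(18)*log(1 - ψ/(3)): each positive loop around 3 adds 2*pi*i to the log, so winding +2 contributes (18)*(2)*2*pi*i = (72)*pi*i.
Summing the contributions at ψ = -13 gives (72)*pi*i.


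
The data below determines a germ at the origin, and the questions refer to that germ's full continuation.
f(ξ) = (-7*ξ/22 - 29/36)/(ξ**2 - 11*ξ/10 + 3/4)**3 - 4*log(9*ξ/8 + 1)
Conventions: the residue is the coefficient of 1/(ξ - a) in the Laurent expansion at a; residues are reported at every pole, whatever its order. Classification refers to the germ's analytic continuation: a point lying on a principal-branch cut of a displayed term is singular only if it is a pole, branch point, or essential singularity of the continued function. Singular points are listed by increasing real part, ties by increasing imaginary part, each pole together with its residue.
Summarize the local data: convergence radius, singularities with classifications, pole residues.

Denominator factor (ξ**2 - 11*ξ/10 + 3/4)^3: discriminant -179/100, complex-conjugate roots (11/20) + ((1/20)*sqrt(179))*i and (11/20) - ((1/20)*sqrt(179))*i; poles of order 3, moduli (1/2)*sqrt(3) and (1/2)*sqrt(3).
Branch term (-4)*log(1 - ξ/(-8/9)): its argument vanishes at ξ = -8/9, a logarithmic branch point, modulus 8/9.
The radius of convergence is the smallest modulus among the singular points: (1/2)*sqrt(3).
The branch term is analytic at (11/20) - ((1/20)*sqrt(179))*i and contributes nothing to the residue; only the rational part matters.
The factor ξ**2 - 11*ξ/10 + 3/4 splits as (ξ - a)(ξ - a') with a = (11/20) - ((1/20)*sqrt(179))*i, a' = (11/20) + ((1/20)*sqrt(179))*i. At the order-3 pole a set g(ξ) = (ξ - a)^3*(rational part) = [-7*ξ/22 - 29/36] / (ξ - a')^3.
Order-3 pole: residue = g''(a)/2; g''((11/20) - ((1/20)*sqrt(179))*i) = -((3530000/17206017)*sqrt(179))*i, so the residue is -((1765000/17206017)*sqrt(179))*i.
The branch term is analytic at (11/20) + ((1/20)*sqrt(179))*i and contributes nothing to the residue; only the rational part matters.
The factor ξ**2 - 11*ξ/10 + 3/4 splits as (ξ - a)(ξ - a') with a = (11/20) + ((1/20)*sqrt(179))*i, a' = (11/20) - ((1/20)*sqrt(179))*i. At the order-3 pole a set g(ξ) = (ξ - a)^3*(rational part) = [-7*ξ/22 - 29/36] / (ξ - a')^3.
Order-3 pole: residue = g''(a)/2; g''((11/20) + ((1/20)*sqrt(179))*i) = ((3530000/17206017)*sqrt(179))*i, so the residue is ((1765000/17206017)*sqrt(179))*i.
List the singular points by increasing real part (a conjugate pair: the negative imaginary part first).

Radius of convergence at 0: (1/2)*sqrt(3).
At -8/9: a logarithmic branch point.
At (11/20) - ((1/20)*sqrt(179))*i: a pole of order 3; residue -((1765000/17206017)*sqrt(179))*i.
At (11/20) + ((1/20)*sqrt(179))*i: a pole of order 3; residue ((1765000/17206017)*sqrt(179))*i.


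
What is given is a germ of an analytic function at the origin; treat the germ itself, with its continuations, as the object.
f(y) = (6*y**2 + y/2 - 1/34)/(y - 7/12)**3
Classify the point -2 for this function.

The point is a regular point.

Denominator factors: y - 7/12 = -31/12 at y = -2 — none vanishes.
So the germ continues analytically to -2.


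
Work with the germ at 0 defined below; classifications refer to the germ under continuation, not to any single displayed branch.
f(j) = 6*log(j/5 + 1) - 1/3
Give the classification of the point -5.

The term (6)*log(1 - j/(-5)) has argument 1 - -5/(-5) = 0 at -5: a logarithmic (infinitely-sheeted) branch point; the remaining terms are analytic or single-valued there.

The point is a logarithmic branch point.


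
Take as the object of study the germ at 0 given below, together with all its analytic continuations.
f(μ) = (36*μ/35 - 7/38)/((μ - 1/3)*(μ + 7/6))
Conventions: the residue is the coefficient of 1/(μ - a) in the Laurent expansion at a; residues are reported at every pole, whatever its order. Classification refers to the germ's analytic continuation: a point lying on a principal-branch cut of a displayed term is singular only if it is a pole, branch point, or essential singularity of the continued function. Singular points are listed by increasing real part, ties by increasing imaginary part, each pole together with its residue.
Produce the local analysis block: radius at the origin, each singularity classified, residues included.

Denominator factor (μ - 1/3): pole of order 1 at 1/3, modulus 1/3.
Denominator factor (μ + 7/6): pole of order 1 at -7/6, modulus 7/6.
The radius of convergence is the smallest modulus among the singular points: 1/3.
At the order-1 pole -7/6 set g(μ) = (μ - (-7/6))*f(μ) = (36*μ/35 - 7/38)/(μ - 1/3).
Simple pole: residue = g(a) at a = -7/6, which is 263/285.
At the order-1 pole 1/3 set g(μ) = (μ - (1/3))*f(μ) = (36*μ/35 - 7/38)/(μ + 7/6).
Simple pole: residue = g(a) at a = 1/3, which is 211/1995.
List the singular points by increasing real part (a conjugate pair: the negative imaginary part first).

Radius of convergence at 0: 1/3.
At -7/6: a pole of order 1; residue 263/285.
At 1/3: a pole of order 1; residue 211/1995.


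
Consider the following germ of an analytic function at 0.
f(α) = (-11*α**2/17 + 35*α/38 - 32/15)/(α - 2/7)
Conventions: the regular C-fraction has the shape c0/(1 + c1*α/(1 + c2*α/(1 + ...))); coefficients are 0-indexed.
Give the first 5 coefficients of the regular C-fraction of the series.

The regular C-fraction coefficients are [112/15, -3731/1216, -40923495/77127232, 116024106176/173043634491, -1559558/2728233].

Taylor coefficients (expand at 0): a_0 = 112/15, a_1 = 26117/1140, a_2 = 3195703/38760, a_3 = 22369921/77520, a_4 = 156589447/155040.
c0 = a_0 = 112/15. Peel one level at a time: if S = 1 + c*α/S' with S'(0) = 1, then c is the α-coefficient of S and S' = c*α/(S - 1).
S_1 = c0/f = 1 + (-3731/1216)*α + (-40923495/25137152)*α^2 + ...; c1 = -3731/1216.
S_2 = c1*α/(S_1 - 1) = 1 + (-40923495/77127232)*α + (1431218415/4022984329)*α^2 + ...; c2 = -40923495/77127232.
S_3 = c2*α/(S_2 - 1) = 1 + (116024106176/173043634491)*α + (48498076381568/126535340138913)*α^2 + ...; c3 = 116024106176/173043634491.
S_4 = c3*α/(S_3 - 1) = 1 + (-1559558/2728233)*α + ...; c4 = -1559558/2728233.


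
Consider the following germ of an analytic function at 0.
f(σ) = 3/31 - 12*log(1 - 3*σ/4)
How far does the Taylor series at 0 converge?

The radius of convergence is 4/3.

Branch term (-12)*log(1 - σ/(4/3)): its argument vanishes at σ = 4/3, a logarithmic branch point, modulus 4/3.
The radius of convergence is the smallest modulus among the singular points: 4/3.


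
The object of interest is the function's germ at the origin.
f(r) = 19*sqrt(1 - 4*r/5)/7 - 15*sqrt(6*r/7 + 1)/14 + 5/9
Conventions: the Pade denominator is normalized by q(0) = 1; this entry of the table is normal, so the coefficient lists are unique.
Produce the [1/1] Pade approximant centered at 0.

The Pade approximant has numerator coefficients [277/126, -1634729/953820]; denominator coefficients [1, -4073/52990].

Taylor coefficients needed (expand at 0): a_0 = 277/126, a_1 = -757/490, a_2 = -4073/34300.
Write the denominator as Q(r) = 1 + q1*r. Requiring Q*f - P = O(r^3) with deg P <= 1 kills the coefficients of r^2..r^2 in Q*f:
  r^2: a_2 + q1*a_1 = 0, i.e. -4073/34300 + (-757/490)*q1 = 0.
Solving this linear system: q1 = -4073/52990.
The numerator is Q*f truncated at degree 1: P0 = a_0 = 277/126; P1 = a_1 + q1*a_0 = -1634729/953820.


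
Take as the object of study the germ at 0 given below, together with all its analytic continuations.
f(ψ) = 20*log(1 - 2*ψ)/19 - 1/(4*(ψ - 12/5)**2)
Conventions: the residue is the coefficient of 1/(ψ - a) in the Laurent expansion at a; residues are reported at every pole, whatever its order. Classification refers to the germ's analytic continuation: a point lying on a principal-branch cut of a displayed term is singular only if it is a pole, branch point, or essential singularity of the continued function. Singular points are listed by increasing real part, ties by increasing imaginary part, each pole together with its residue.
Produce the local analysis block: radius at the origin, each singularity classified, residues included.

Denominator factor (ψ - 12/5)^2: pole of order 2 at 12/5, modulus 12/5.
Branch term (20/19)*log(1 - ψ/(1/2)): its argument vanishes at ψ = 1/2, a logarithmic branch point, modulus 1/2.
The radius of convergence is the smallest modulus among the singular points: 1/2.
The branch term is analytic at 12/5 and contributes nothing to the residue; only the rational part matters.
At the order-2 pole 12/5 set g(ψ) = (ψ - (12/5))^2*(rational part) = -1/4.
Order-2 pole: residue = g'(a); g'(12/5) = 0, so the residue is 0.
List the singular points by increasing real part (a conjugate pair: the negative imaginary part first).

Radius of convergence at 0: 1/2.
At 1/2: a logarithmic branch point.
At 12/5: a pole of order 2; residue 0.


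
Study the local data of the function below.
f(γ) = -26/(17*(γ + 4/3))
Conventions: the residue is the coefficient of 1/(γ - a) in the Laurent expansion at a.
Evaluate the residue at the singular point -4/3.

At the order-1 pole -4/3 set g(γ) = (γ - (-4/3))*f(γ) = -26/17.
Simple pole: residue = g(a) at a = -4/3, which is -26/17.

The residue is -26/17.


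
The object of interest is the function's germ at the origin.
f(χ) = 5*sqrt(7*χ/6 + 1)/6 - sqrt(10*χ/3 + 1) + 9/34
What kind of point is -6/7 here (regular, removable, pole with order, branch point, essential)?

The point is an algebraic (square-root) branch point.

The term (5/6)*sqrt(1 - χ/(-6/7)) has argument 1 - -6/7/(-6/7) = 0 at -6/7: a square-root (algebraic, two-sheeted) branch point; the remaining terms are analytic or single-valued there.


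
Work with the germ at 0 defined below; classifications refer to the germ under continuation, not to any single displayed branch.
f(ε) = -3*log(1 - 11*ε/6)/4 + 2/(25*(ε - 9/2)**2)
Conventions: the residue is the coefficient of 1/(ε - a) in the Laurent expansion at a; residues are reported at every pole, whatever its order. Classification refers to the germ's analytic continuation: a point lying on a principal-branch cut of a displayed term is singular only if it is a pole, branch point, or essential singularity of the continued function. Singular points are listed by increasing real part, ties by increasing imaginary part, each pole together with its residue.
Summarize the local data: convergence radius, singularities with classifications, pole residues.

Denominator factor (ε - 9/2)^2: pole of order 2 at 9/2, modulus 9/2.
Branch term (-3/4)*log(1 - ε/(6/11)): its argument vanishes at ε = 6/11, a logarithmic branch point, modulus 6/11.
The radius of convergence is the smallest modulus among the singular points: 6/11.
The branch term is analytic at 9/2 and contributes nothing to the residue; only the rational part matters.
At the order-2 pole 9/2 set g(ε) = (ε - (9/2))^2*(rational part) = 2/25.
Order-2 pole: residue = g'(a); g'(9/2) = 0, so the residue is 0.
List the singular points by increasing real part (a conjugate pair: the negative imaginary part first).

Radius of convergence at 0: 6/11.
At 6/11: a logarithmic branch point.
At 9/2: a pole of order 2; residue 0.


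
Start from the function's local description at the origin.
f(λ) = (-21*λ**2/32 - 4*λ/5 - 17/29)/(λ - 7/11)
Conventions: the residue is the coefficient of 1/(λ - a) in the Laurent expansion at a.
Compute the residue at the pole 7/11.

The residue is -764149/561440.

At the order-1 pole 7/11 set g(λ) = (λ - (7/11))*f(λ) = -21*λ**2/32 - 4*λ/5 - 17/29.
Simple pole: residue = g(a) at a = 7/11, which is -764149/561440.


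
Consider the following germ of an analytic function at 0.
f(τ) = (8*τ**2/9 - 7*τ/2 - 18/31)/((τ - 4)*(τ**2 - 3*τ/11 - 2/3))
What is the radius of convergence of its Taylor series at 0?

Denominator factor (τ - 4): pole of order 1 at 4, modulus 4.
Denominator factor (τ**2 - 3*τ/11 - 2/3): discriminant 995/363, real irrational roots 3/22 + (1/66)*sqrt(2985) and 3/22 - (1/66)*sqrt(2985); poles of order 1, moduli 3/22 + (1/66)*sqrt(2985) and -3/22 + (1/66)*sqrt(2985).
The radius of convergence is the smallest modulus among the singular points: -3/22 + (1/66)*sqrt(2985).

The radius of convergence is -3/22 + (1/66)*sqrt(2985).


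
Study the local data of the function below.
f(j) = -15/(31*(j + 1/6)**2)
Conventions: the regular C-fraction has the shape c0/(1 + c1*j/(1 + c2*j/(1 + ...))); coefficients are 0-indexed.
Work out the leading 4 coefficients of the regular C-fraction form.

The regular C-fraction coefficients are [-540/31, 12, -3, 3].

Taylor coefficients (expand at 0): a_0 = -540/31, a_1 = 6480/31, a_2 = -58320/31, a_3 = 466560/31.
c0 = a_0 = -540/31. Peel one level at a time: if S = 1 + c*j/S' with S'(0) = 1, then c is the j-coefficient of S and S' = c*j/(S - 1).
S_1 = c0/f = 1 + (12)*j + (36)*j^2 + ...; c1 = 12.
S_2 = c1*j/(S_1 - 1) = 1 + (-3)*j + (9)*j^2 + ...; c2 = -3.
S_3 = c2*j/(S_2 - 1) = 1 + (3)*j + ...; c3 = 3.


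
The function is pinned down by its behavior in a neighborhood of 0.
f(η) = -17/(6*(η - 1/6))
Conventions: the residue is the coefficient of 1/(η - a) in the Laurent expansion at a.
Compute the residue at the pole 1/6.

The residue is -17/6.

At the order-1 pole 1/6 set g(η) = (η - (1/6))*f(η) = -17/6.
Simple pole: residue = g(a) at a = 1/6, which is -17/6.


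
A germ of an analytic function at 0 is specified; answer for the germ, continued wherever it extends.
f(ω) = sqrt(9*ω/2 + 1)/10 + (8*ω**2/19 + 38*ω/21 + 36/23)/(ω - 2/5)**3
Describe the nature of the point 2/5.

The denominator factor ω - 2/5 vanishes at 2/5 and appears to the power 3; the numerator there equals 540616/229425, nonzero, and no other factor vanishes.
The branch terms are analytic at this point.
Hence a pole whose order is the multiplicity, 3.

The point is a pole of order 3.


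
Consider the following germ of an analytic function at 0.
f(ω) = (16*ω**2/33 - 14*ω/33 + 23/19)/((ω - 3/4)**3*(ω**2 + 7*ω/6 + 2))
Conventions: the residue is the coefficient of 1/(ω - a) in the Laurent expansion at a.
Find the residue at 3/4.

The residue is 18571648/104317125.

At the order-3 pole 3/4 set g(ω) = (ω - (3/4))^3*f(ω) = (16*ω**2/33 - 14*ω/33 + 23/19)/(ω**2 + 7*ω/6 + 2).
Order-3 pole: residue = g''(a)/2; g''(3/4) = 37143296/104317125, so the residue is 18571648/104317125.


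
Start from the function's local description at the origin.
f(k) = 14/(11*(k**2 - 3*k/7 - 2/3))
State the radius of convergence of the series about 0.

The radius of convergence is -3/14 + (1/42)*sqrt(1257).

Denominator factor (k**2 - 3*k/7 - 2/3): discriminant 419/147, real irrational roots 3/14 + (1/42)*sqrt(1257) and 3/14 - (1/42)*sqrt(1257); poles of order 1, moduli 3/14 + (1/42)*sqrt(1257) and -3/14 + (1/42)*sqrt(1257).
The radius of convergence is the smallest modulus among the singular points: -3/14 + (1/42)*sqrt(1257).


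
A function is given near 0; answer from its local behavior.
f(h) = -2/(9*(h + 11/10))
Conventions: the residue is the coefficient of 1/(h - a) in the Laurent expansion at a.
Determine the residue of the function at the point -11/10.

At the order-1 pole -11/10 set g(h) = (h - (-11/10))*f(h) = -2/9.
Simple pole: residue = g(a) at a = -11/10, which is -2/9.

The residue is -2/9.


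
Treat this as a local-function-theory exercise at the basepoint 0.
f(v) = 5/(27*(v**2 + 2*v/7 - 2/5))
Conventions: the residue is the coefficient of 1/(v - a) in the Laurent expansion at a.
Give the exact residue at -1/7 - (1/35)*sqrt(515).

The residue is -(35/5562)*sqrt(515).

The factor v**2 + 2*v/7 - 2/5 splits as (v - a)(v - a') with a = -1/7 - (1/35)*sqrt(515), a' = -1/7 + (1/35)*sqrt(515). At the order-1 pole a set g(v) = (v - a)*f(v) = [5/27] / (v - a').
Simple pole: residue = g(a) at a = -1/7 - (1/35)*sqrt(515), which is -(35/5562)*sqrt(515).


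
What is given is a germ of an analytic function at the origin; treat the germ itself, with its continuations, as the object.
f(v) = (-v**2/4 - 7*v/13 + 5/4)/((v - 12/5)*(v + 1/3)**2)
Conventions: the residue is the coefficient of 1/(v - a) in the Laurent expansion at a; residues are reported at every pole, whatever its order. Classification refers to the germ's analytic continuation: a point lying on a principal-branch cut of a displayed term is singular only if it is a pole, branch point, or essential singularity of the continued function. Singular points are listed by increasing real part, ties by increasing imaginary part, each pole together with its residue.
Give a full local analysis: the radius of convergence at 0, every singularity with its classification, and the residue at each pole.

Radius of convergence at 0: 1/3.
At -1/3: a pole of order 2; residue -55/1066.
At 12/5: a pole of order 1; residue -423/2132.

Denominator factor (v + 1/3)^2: pole of order 2 at -1/3, modulus 1/3.
Denominator factor (v - 12/5): pole of order 1 at 12/5, modulus 12/5.
The radius of convergence is the smallest modulus among the singular points: 1/3.
At the order-2 pole -1/3 set g(v) = (v - (-1/3))^2*f(v) = (-v**2/4 - 7*v/13 + 5/4)/(v - 12/5).
Order-2 pole: residue = g'(a); g'(-1/3) = -55/1066, so the residue is -55/1066.
At the order-1 pole 12/5 set g(v) = (v - (12/5))*f(v) = (-v**2/4 - 7*v/13 + 5/4)/(v + 1/3)**2.
Simple pole: residue = g(a) at a = 12/5, which is -423/2132.
List the singular points by increasing real part (a conjugate pair: the negative imaginary part first).


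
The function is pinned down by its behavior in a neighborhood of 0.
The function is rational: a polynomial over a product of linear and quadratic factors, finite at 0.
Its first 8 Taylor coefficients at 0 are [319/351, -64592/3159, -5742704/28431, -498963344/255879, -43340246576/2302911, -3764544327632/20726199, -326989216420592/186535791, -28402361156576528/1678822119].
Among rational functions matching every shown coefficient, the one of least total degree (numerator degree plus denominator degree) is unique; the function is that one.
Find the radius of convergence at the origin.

No rational of total degree below 4 reproduces all 8 coefficients; solving the [2/2] Pade equations on them gives f(y) = (-7*y**2/9 - 24*y + 29/39)/(y**2 - 8*y + 9/11), whose expansion matches every shown term.
Denominator factor (y**2 - 8*y + 9/11): discriminant 668/11, real irrational roots 4 + (1/11)*sqrt(1837) and 4 - (1/11)*sqrt(1837); poles of order 1, moduli 4 + (1/11)*sqrt(1837) and 4 - (1/11)*sqrt(1837).
The radius of convergence is the smallest modulus among the singular points: 4 - (1/11)*sqrt(1837).

The radius of convergence is 4 - (1/11)*sqrt(1837).


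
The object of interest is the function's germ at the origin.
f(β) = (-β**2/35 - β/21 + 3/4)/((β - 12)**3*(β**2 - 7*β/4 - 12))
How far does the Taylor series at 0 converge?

The radius of convergence is -7/8 + (1/8)*sqrt(817).

Denominator factor (β - 12)^3: pole of order 3 at 12, modulus 12.
Denominator factor (β**2 - 7*β/4 - 12): discriminant 817/16, real irrational roots 7/8 + (1/8)*sqrt(817) and 7/8 - (1/8)*sqrt(817); poles of order 1, moduli 7/8 + (1/8)*sqrt(817) and -7/8 + (1/8)*sqrt(817).
The radius of convergence is the smallest modulus among the singular points: -7/8 + (1/8)*sqrt(817).


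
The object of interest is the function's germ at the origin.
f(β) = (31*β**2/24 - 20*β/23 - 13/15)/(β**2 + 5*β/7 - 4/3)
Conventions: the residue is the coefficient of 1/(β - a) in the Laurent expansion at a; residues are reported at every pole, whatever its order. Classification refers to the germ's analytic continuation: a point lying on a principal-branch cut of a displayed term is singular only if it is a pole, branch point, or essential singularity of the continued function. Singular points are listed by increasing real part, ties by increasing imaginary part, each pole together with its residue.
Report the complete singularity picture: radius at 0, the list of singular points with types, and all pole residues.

Radius of convergence at 0: -5/14 + (1/42)*sqrt(2577).
At -5/14 - (1/42)*sqrt(2577): a pole of order 1; residue -6925/7728 - (1213607/99575280)*sqrt(2577).
At -5/14 + (1/42)*sqrt(2577): a pole of order 1; residue -6925/7728 + (1213607/99575280)*sqrt(2577).

Denominator factor (β**2 + 5*β/7 - 4/3): discriminant 859/147, real irrational roots -5/14 + (1/42)*sqrt(2577) and -5/14 - (1/42)*sqrt(2577); poles of order 1, moduli -5/14 + (1/42)*sqrt(2577) and 5/14 + (1/42)*sqrt(2577).
The radius of convergence is the smallest modulus among the singular points: -5/14 + (1/42)*sqrt(2577).
The factor β**2 + 5*β/7 - 4/3 splits as (β - a)(β - a') with a = -5/14 - (1/42)*sqrt(2577), a' = -5/14 + (1/42)*sqrt(2577). At the order-1 pole a set g(β) = (β - a)*f(β) = [31*β**2/24 - 20*β/23 - 13/15] / (β - a').
Simple pole: residue = g(a) at a = -5/14 - (1/42)*sqrt(2577), which is -6925/7728 - (1213607/99575280)*sqrt(2577).
The factor β**2 + 5*β/7 - 4/3 splits as (β - a)(β - a') with a = -5/14 + (1/42)*sqrt(2577), a' = -5/14 - (1/42)*sqrt(2577). At the order-1 pole a set g(β) = (β - a)*f(β) = [31*β**2/24 - 20*β/23 - 13/15] / (β - a').
Simple pole: residue = g(a) at a = -5/14 + (1/42)*sqrt(2577), which is -6925/7728 + (1213607/99575280)*sqrt(2577).
List the singular points by increasing real part (a conjugate pair: the negative imaginary part first).


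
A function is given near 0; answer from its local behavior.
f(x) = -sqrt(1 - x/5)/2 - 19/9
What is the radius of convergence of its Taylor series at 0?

The radius of convergence is 5.

Branch term (-1/2)*sqrt(1 - x/(5)): its argument vanishes at x = 5, a square-root branch point, modulus 5.
The radius of convergence is the smallest modulus among the singular points: 5.


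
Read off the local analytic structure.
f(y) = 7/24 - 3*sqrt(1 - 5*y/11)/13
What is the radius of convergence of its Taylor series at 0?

The radius of convergence is 11/5.

Branch term (-3/13)*sqrt(1 - y/(11/5)): its argument vanishes at y = 11/5, a square-root branch point, modulus 11/5.
The radius of convergence is the smallest modulus among the singular points: 11/5.


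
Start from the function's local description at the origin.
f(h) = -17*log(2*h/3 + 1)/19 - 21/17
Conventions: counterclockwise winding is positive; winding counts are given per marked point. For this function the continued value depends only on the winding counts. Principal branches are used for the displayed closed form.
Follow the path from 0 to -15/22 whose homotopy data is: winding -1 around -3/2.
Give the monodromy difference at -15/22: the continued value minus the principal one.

Continued minus principal equals (34/19)*pi*i.

The rational part is single-valued and drops out of the difference; each branch term changes only by its own monodromy.
(-17/19)*log(1 - h/(-3/2)): each positive loop around -3/2 adds 2*pi*i to the log, so winding -1 contributes (-17/19)*(-1)*2*pi*i = (34/19)*pi*i.
Summing the contributions at h = -15/22 gives (34/19)*pi*i.


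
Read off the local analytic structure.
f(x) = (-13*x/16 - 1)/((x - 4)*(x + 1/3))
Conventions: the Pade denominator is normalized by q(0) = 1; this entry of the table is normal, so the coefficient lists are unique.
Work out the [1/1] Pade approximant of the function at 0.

Taylor coefficients needed (expand at 0): a_0 = 3/4, a_1 = -93/64, a_2 = 1167/256.
Write the denominator as Q(x) = 1 + q1*x. Requiring Q*f - P = O(x^3) with deg P <= 1 kills the coefficients of x^2..x^2 in Q*f:
  x^2: a_2 + q1*a_1 = 0, i.e. 1167/256 + (-93/64)*q1 = 0.
Solving this linear system: q1 = 389/124.
The numerator is Q*f truncated at degree 1: P0 = a_0 = 3/4; P1 = a_1 + q1*a_0 = 1785/1984.

The Pade approximant has numerator coefficients [3/4, 1785/1984]; denominator coefficients [1, 389/124].


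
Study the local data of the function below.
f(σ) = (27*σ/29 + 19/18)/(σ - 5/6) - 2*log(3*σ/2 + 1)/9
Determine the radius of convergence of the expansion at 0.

The radius of convergence is 2/3.

Denominator factor (σ - 5/6): pole of order 1 at 5/6, modulus 5/6.
Branch term (-2/9)*log(1 - σ/(-2/3)): its argument vanishes at σ = -2/3, a logarithmic branch point, modulus 2/3.
The radius of convergence is the smallest modulus among the singular points: 2/3.


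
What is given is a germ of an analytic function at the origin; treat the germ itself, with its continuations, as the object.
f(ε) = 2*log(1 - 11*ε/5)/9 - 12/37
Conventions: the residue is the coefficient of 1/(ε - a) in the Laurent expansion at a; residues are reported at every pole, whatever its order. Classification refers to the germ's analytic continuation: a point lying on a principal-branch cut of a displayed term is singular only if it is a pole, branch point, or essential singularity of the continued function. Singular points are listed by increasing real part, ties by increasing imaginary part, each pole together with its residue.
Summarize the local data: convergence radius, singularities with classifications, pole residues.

Radius of convergence at 0: 5/11.
At 5/11: a logarithmic branch point.

Branch term (2/9)*log(1 - ε/(5/11)): its argument vanishes at ε = 5/11, a logarithmic branch point, modulus 5/11.
The radius of convergence is the smallest modulus among the singular points: 5/11.


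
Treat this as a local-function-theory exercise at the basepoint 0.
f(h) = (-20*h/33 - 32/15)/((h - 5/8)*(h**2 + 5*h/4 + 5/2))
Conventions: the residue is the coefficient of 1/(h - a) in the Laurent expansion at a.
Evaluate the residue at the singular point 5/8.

The residue is -26528/38775.

At the order-1 pole 5/8 set g(h) = (h - (5/8))*f(h) = (-20*h/33 - 32/15)/(h**2 + 5*h/4 + 5/2).
Simple pole: residue = g(a) at a = 5/8, which is -26528/38775.


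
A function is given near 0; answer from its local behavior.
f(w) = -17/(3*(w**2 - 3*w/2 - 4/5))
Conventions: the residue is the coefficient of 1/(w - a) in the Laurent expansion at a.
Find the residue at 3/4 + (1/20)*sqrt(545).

The residue is -(34/327)*sqrt(545).

The factor w**2 - 3*w/2 - 4/5 splits as (w - a)(w - a') with a = 3/4 + (1/20)*sqrt(545), a' = 3/4 - (1/20)*sqrt(545). At the order-1 pole a set g(w) = (w - a)*f(w) = [-17/3] / (w - a').
Simple pole: residue = g(a) at a = 3/4 + (1/20)*sqrt(545), which is -(34/327)*sqrt(545).


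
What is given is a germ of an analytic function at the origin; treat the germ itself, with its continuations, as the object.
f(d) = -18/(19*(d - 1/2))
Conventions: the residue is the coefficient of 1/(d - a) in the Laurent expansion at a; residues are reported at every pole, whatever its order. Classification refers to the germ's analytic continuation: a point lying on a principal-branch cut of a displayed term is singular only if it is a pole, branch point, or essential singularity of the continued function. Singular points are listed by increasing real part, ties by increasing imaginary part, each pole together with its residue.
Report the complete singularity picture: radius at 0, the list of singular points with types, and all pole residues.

Denominator factor (d - 1/2): pole of order 1 at 1/2, modulus 1/2.
The radius of convergence is the smallest modulus among the singular points: 1/2.
At the order-1 pole 1/2 set g(d) = (d - (1/2))*f(d) = -18/19.
Simple pole: residue = g(a) at a = 1/2, which is -18/19.

Radius of convergence at 0: 1/2.
At 1/2: a pole of order 1; residue -18/19.


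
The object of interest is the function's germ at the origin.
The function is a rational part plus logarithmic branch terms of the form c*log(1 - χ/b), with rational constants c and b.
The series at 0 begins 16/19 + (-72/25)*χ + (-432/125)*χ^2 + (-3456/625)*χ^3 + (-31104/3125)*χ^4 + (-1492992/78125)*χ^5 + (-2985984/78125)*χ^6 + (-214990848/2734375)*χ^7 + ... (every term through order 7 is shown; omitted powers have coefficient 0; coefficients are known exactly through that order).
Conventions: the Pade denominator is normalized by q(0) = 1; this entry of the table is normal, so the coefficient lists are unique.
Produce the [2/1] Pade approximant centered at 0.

The Pade approximant has numerator coefficients [16/19, -2008/475, 144/125]; denominator coefficients [1, -8/5].

Taylor coefficients needed (read off): a_0 = 16/19, a_1 = -72/25, a_2 = -432/125, a_3 = -3456/625.
Write the denominator as Q(χ) = 1 + q1*χ. Requiring Q*f - P = O(χ^4) with deg P <= 2 kills the coefficients of χ^3..χ^3 in Q*f:
  χ^3: a_3 + q1*a_2 = 0, i.e. -3456/625 + (-432/125)*q1 = 0.
Solving this linear system: q1 = -8/5.
The numerator is Q*f truncated at degree 2: P0 = a_0 = 16/19; P1 = a_1 + q1*a_0 = -2008/475; P2 = a_2 + q1*a_1 = 144/125.


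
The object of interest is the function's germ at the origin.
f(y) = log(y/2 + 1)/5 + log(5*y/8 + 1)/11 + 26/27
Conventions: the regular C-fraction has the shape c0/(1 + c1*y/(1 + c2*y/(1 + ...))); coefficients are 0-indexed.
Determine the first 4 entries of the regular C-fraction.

Taylor coefficients (expand at 0): a_0 = 26/27, a_1 = 69/440, a_2 = -301/7040, a_3 = 443/28160.
c0 = a_0 = 26/27. Peel one level at a time: if S = 1 + c*y/S' with S'(0) = 1, then c is the y-coefficient of S and S' = c*y/(S - 1).
S_1 = c0/f = 1 + (-1863/11440)*y + (4640787/65436800)*y^2 + ...; c1 = -1863/11440.
S_2 = c1*y/(S_1 - 1) = 1 + (171881/394680)*y + (-31667/1218816)*y^2 + ...; c2 = 171881/394680.
S_3 = c2*y/(S_2 - 1) = 1 + (22641905/379513248)*y + ...; c3 = 22641905/379513248.

The regular C-fraction coefficients are [26/27, -1863/11440, 171881/394680, 22641905/379513248].


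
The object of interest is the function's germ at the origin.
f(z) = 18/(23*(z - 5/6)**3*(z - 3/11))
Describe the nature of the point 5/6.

The point is a pole of order 3.

The denominator factor z - 5/6 vanishes at 5/6 and appears to the power 3; the numerator there equals 18/23, nonzero, and no other factor vanishes.
Hence a pole whose order is the multiplicity, 3.


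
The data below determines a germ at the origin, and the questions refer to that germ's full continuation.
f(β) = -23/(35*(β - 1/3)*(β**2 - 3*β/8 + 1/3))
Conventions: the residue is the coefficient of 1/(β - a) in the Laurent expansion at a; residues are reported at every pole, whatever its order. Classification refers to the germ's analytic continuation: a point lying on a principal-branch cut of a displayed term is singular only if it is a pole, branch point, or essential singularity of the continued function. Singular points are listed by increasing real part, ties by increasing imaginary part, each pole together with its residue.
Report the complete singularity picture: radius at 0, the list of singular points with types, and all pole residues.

Denominator factor (β - 1/3): pole of order 1 at 1/3, modulus 1/3.
Denominator factor (β**2 - 3*β/8 + 1/3): discriminant -229/192, complex-conjugate roots (3/16) + ((1/48)*sqrt(687))*i and (3/16) - ((1/48)*sqrt(687))*i; poles of order 1, moduli (1/3)*sqrt(3) and (1/3)*sqrt(3).
The radius of convergence is the smallest modulus among the singular points: 1/3.
The factor β**2 - 3*β/8 + 1/3 splits as (β - a)(β - a') with a = (3/16) - ((1/48)*sqrt(687))*i, a' = (3/16) + ((1/48)*sqrt(687))*i. At the order-1 pole a set g(β) = (β - a)*f(β) = [-23/(35*(β - 1/3))] / (β - a').
Simple pole: residue = g(a) at a = (3/16) - ((1/48)*sqrt(687))*i, which is (36/35) + ((12/1145)*sqrt(687))*i.
The factor β**2 - 3*β/8 + 1/3 splits as (β - a)(β - a') with a = (3/16) + ((1/48)*sqrt(687))*i, a' = (3/16) - ((1/48)*sqrt(687))*i. At the order-1 pole a set g(β) = (β - a)*f(β) = [-23/(35*(β - 1/3))] / (β - a').
Simple pole: residue = g(a) at a = (3/16) + ((1/48)*sqrt(687))*i, which is (36/35) - ((12/1145)*sqrt(687))*i.
At the order-1 pole 1/3 set g(β) = (β - (1/3))*f(β) = -23/(35*(β**2 - 3*β/8 + 1/3)).
Simple pole: residue = g(a) at a = 1/3, which is -72/35.
List the singular points by increasing real part (a conjugate pair: the negative imaginary part first).

Radius of convergence at 0: 1/3.
At (3/16) - ((1/48)*sqrt(687))*i: a pole of order 1; residue (36/35) + ((12/1145)*sqrt(687))*i.
At (3/16) + ((1/48)*sqrt(687))*i: a pole of order 1; residue (36/35) - ((12/1145)*sqrt(687))*i.
At 1/3: a pole of order 1; residue -72/35.
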